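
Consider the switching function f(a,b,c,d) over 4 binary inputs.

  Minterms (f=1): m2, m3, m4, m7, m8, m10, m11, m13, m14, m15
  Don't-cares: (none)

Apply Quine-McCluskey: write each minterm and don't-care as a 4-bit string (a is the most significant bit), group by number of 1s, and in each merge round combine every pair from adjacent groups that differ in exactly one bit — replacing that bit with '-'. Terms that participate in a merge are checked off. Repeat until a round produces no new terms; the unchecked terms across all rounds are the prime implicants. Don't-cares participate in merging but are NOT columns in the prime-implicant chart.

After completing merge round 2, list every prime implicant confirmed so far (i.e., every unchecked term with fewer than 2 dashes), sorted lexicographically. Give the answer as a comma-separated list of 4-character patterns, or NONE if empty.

[col 0] 0010*, 0011*, 0100, 0111*, 1000*, 1010*, 1011*, 1101*, 1110*, 1111*
[col 1] -010*, -011*, -111*, 0-11*, 001-*, 1-10*, 1-11*, 10-0, 101-*, 11-1, 111-*
[col 2] --11, -01-, 1-1-
Prime implicants: --11, -01-, 0100, 1-1-, 10-0, 11-1

0100, 10-0, 11-1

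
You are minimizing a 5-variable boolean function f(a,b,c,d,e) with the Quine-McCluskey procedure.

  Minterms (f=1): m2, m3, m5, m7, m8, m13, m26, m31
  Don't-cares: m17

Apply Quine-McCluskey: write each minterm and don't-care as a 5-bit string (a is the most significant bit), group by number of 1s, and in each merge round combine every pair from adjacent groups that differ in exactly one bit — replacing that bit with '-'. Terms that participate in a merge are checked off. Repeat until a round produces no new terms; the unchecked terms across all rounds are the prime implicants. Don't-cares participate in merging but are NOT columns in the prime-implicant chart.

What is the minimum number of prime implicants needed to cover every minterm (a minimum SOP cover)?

Round 0: 00010✓ 00011✓ 00101✓ 00111✓ 01000 01101✓ 10001 11010 11111
Round 1: 0-101 00-11 0001- 001-1
PIs = {0-101, 00-11, 0001-, 001-1, 01000, 10001, 11010, 11111}
Coverage chart:
  m2: 0001- ←essential
  m3: 00-11,0001-
  m5: 0-101,001-1
  m7: 00-11,001-1
  m8: 01000 ←essential
  m13: 0-101 ←essential
  m26: 11010 ←essential
  m31: 11111 ←essential
Essential: 0-101, 0001-, 01000, 11010, 11111
Petrick residual → 00-11
Min cover (6 terms): a'cd'e + a'b'de + a'b'c'd + a'bc'd'e' + abc'de' + abcde

6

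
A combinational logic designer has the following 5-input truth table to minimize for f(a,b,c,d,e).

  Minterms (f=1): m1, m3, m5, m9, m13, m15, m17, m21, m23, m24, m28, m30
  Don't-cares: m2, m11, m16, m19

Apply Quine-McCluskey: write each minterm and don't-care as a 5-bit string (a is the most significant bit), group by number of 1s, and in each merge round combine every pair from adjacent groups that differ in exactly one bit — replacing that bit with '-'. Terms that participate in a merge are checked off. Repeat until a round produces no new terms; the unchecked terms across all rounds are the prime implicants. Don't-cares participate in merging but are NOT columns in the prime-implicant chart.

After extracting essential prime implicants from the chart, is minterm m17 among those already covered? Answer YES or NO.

[col 0] 00001*, 00010*, 00011*, 00101*, 01001*, 01011*, 01101*, 01111*, 10000*, 10001*, 10011*, 10101*, 10111*, 11000*, 11100*, 11110*
[col 1] -0001*, -0011*, -0101*, 0-001*, 0-011*, 0-101*, 00-01*, 000-1*, 0001-, 01-01*, 01-11*, 010-1*, 011-1*, 1-000, 10-01*, 10-11*, 100-1*, 1000-, 101-1*, 11-00, 111-0
[col 2] -0-01, -00-1, 0--01, 0-0-1, 01--1, 10--1
Prime implicants: -0-01, -00-1, 0--01, 0-0-1, 0001-, 01--1, 1-000, 10--1, 1000-, 11-00, 111-0
PI chart (minterm → PIs covering it):
  1 | -0-01,-00-1,0--01,0-0-1
  3 | -00-1,0-0-1,0001-
  5 | -0-01,0--01
  9 | 0--01,0-0-1,01--1
  13 | 0--01,01--1
  15 | 01--1  (sole → essential)
  17 | -0-01,-00-1,10--1,1000-
  21 | -0-01,10--1
  23 | 10--1  (sole → essential)
  24 | 1-000,11-00
  28 | 11-00,111-0
  30 | 111-0  (sole → essential)
Essential prime implicants: 01--1, 10--1, 111-0

YES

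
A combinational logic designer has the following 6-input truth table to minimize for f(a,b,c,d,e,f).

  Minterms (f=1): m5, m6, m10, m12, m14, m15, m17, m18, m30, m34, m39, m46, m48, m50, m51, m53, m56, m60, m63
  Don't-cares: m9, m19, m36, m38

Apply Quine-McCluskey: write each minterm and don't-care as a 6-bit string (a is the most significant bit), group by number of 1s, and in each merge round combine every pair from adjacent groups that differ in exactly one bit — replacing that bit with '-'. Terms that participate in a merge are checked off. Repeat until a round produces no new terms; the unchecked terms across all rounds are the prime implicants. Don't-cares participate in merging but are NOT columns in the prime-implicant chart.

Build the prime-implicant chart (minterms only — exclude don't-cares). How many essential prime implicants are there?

12

Round 0: 000101 000110✓ 001001 001010✓ 001100✓ 001110✓ 001111✓ 010001✓ 010010✓ 010011✓ 011110✓ 100010✓ 100100✓ 100110✓ 100111✓ 101110✓ 110000✓ 110010✓ 110011✓ 110101 111000✓ 111100✓ 111111
Round 1: -00110✓ -01110✓ -10010✓ -10011✓ 0-1110 00-110✓ 001-10 0011-0 00111- 0100-1 01001-✓ 1-0010 10-110✓ 100-10 1001-0 10011- 11-000 1100-0 11001-✓ 111-00
Round 2: -0-110 -1001-
PIs = {-0-110, -1001-, 0-1110, 000101, 001-10, 001001, 0011-0, 00111-, 0100-1, 1-0010, 100-10, 1001-0, 10011-, 11-000, 1100-0, 110101, 111-00, 111111}
Coverage chart:
  m5: 000101 ←essential
  m6: -0-110 ←essential
  m10: 001-10 ←essential
  m12: 0011-0 ←essential
  m14: -0-110,0-1110,001-10,0011-0,00111-
  m15: 00111- ←essential
  m17: 0100-1 ←essential
  m18: -1001- ←essential
  m30: 0-1110 ←essential
  m34: 1-0010,100-10
  m39: 10011- ←essential
  m46: -0-110 ←essential
  m48: 11-000,1100-0
  m50: -1001-,1-0010,1100-0
  m51: -1001- ←essential
  m53: 110101 ←essential
  m56: 11-000,111-00
  m60: 111-00 ←essential
  m63: 111111 ←essential
Essential: -0-110, -1001-, 0-1110, 000101, 001-10, 0011-0, 00111-, 0100-1, 10011-, 110101, 111-00, 111111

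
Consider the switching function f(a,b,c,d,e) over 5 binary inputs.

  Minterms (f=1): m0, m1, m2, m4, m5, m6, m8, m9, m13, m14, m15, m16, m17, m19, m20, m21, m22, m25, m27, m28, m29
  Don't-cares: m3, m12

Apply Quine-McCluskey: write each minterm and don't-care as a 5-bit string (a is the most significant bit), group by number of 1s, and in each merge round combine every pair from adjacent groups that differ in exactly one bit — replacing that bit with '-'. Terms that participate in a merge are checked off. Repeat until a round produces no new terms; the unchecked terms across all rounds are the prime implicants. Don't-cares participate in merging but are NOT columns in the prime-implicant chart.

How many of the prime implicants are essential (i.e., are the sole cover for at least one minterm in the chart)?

6

Round 0: 00000✓ 00001✓ 00010✓ 00011✓ 00100✓ 00101✓ 00110✓ 01000✓ 01001✓ 01100✓ 01101✓ 01110✓ 01111✓ 10000✓ 10001✓ 10011✓ 10100✓ 10101✓ 10110✓ 11001✓ 11011✓ 11100✓ 11101✓
Round 1: -0000✓ -0001✓ -0011✓ -0100✓ -0101✓ -0110✓ -1001✓ -1100✓ -1101✓ 0-000✓ 0-001✓ 0-100✓ 0-101✓ 0-110✓ 00-00✓ 00-01✓ 00-10✓ 000-0✓ 000-1✓ 0000-✓ 0001-✓ 001-0✓ 0010-✓ 01-00✓ 01-01✓ 0100-✓ 011-0✓ 011-1✓ 0110-✓ 0111-✓ 1-001✓ 1-011✓ 1-100✓ 1-101✓ 10-00✓ 10-01✓ 100-1✓ 1000-✓ 101-0✓ 1010-✓ 11-01✓ 110-1✓ 1110-✓
Round 2: --001✓ --100✓ --101✓ -0-00✓ -0-01✓ -00-1 -000-✓ -01-0 -010-✓ -1-01✓ -110-✓ 0--00✓ 0--01✓ 0-00-✓ 0-1-0 0-10-✓ 00--0 00-0-✓ 000-- 01-0-✓ 011-- 1--01✓ 1-0-1 1-10-✓ 10-0-✓
Round 3: ---01 --10- -0-0- 0--0-
PIs = {---01, --10-, -0-0-, -00-1, -01-0, 0--0-, 0-1-0, 00--0, 000--, 011--, 1-0-1}
Coverage chart:
  m0: -0-0-,0--0-,00--0,000--
  m1: ---01,-0-0-,-00-1,0--0-,000--
  m2: 00--0,000--
  m4: --10-,-0-0-,-01-0,0--0-,0-1-0,00--0
  m5: ---01,--10-,-0-0-,0--0-
  m6: -01-0,0-1-0,00--0
  m8: 0--0- ←essential
  m9: ---01,0--0-
  m13: ---01,--10-,0--0-,011--
  m14: 0-1-0,011--
  m15: 011-- ←essential
  m16: -0-0- ←essential
  m17: ---01,-0-0-,-00-1,1-0-1
  m19: -00-1,1-0-1
  m20: --10-,-0-0-,-01-0
  m21: ---01,--10-,-0-0-
  m22: -01-0 ←essential
  m25: ---01,1-0-1
  m27: 1-0-1 ←essential
  m28: --10- ←essential
  m29: ---01,--10-
Essential: --10-, -0-0-, -01-0, 0--0-, 011--, 1-0-1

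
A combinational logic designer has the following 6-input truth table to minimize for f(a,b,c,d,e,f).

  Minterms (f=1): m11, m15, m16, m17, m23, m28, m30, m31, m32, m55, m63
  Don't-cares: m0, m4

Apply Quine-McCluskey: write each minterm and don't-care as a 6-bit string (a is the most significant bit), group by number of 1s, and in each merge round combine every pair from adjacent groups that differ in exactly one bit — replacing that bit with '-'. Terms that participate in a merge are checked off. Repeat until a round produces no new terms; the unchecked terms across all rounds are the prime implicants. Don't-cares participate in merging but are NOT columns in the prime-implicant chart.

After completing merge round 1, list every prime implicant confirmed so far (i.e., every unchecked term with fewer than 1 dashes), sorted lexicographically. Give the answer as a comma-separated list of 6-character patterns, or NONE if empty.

Round 0: 000000✓ 000100✓ 001011✓ 001111✓ 010000✓ 010001✓ 010111✓ 011100✓ 011110✓ 011111✓ 100000✓ 110111✓ 111111✓
Round 1: -00000 -10111✓ -11111✓ 0-0000 0-1111 000-00 001-11 01-111✓ 01000- 0111-0 01111- 11-111✓
Round 2: -1-111
PIs = {-00000, -1-111, 0-0000, 0-1111, 000-00, 001-11, 01000-, 0111-0, 01111-}

NONE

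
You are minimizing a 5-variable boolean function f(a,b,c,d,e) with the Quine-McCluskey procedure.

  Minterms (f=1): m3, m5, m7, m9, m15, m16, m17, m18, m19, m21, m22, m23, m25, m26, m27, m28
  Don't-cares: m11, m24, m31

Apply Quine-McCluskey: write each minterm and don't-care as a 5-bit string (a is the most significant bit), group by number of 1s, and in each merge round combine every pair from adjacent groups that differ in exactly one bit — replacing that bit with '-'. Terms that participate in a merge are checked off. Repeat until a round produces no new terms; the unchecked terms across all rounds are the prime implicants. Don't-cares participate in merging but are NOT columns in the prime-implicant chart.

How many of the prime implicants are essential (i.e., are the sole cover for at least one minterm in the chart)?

Round 0: 00011✓ 00101✓ 00111✓ 01001✓ 01011✓ 01111✓ 10000✓ 10001✓ 10010✓ 10011✓ 10101✓ 10110✓ 10111✓ 11000✓ 11001✓ 11010✓ 11011✓ 11100✓ 11111✓
Round 1: -0011✓ -0101✓ -0111✓ -1001✓ -1011✓ -1111✓ 0-011✓ 0-111✓ 00-11✓ 001-1✓ 01-11✓ 010-1✓ 1-000✓ 1-001✓ 1-010✓ 1-011✓ 1-111✓ 10-01✓ 10-10✓ 10-11✓ 100-0✓ 100-1✓ 1000-✓ 1001-✓ 101-1✓ 1011-✓ 11-00 11-11✓ 110-0✓ 110-1✓ 1100-✓ 1101-✓
Round 2: --011✓ --111✓ -0-11✓ -01-1 -1-11✓ -10-1 0--11✓ 1--11✓ 1-0-0✓ 1-0-1✓ 1-00-✓ 1-01-✓ 10--1 10-1- 100--✓ 110--✓
Round 3: ---11 1-0--
PIs = {---11, -01-1, -10-1, 1-0--, 10--1, 10-1-, 11-00}
Coverage chart:
  m3: ---11 ←essential
  m5: -01-1 ←essential
  m7: ---11,-01-1
  m9: -10-1 ←essential
  m15: ---11 ←essential
  m16: 1-0-- ←essential
  m17: 1-0--,10--1
  m18: 1-0--,10-1-
  m19: ---11,1-0--,10--1,10-1-
  m21: -01-1,10--1
  m22: 10-1- ←essential
  m23: ---11,-01-1,10--1,10-1-
  m25: -10-1,1-0--
  m26: 1-0-- ←essential
  m27: ---11,-10-1,1-0--
  m28: 11-00 ←essential
Essential: ---11, -01-1, -10-1, 1-0--, 10-1-, 11-00

6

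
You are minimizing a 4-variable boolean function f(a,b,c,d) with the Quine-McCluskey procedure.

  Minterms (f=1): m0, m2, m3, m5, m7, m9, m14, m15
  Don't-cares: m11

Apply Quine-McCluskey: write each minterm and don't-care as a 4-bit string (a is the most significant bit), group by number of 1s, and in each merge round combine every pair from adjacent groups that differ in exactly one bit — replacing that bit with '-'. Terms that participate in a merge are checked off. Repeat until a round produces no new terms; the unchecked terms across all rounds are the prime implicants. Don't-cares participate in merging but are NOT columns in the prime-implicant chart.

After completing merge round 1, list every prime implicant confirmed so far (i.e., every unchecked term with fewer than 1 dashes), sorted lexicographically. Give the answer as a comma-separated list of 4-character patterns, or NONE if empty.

NONE

size-2^0 implicants → 0000(✓)  0010(✓)  0011(✓)  0101(✓)  0111(✓)  1001(✓)  1011(✓)  1110(✓)  1111(✓)
size-2^1 implicants → -011(✓)  -111(✓)  0-11(✓)  00-0  001-  01-1  1-11(✓)  10-1  111-
size-2^2 implicants → --11
Unchecked terms (primes): --11, 00-0, 001-, 01-1, 10-1, 111-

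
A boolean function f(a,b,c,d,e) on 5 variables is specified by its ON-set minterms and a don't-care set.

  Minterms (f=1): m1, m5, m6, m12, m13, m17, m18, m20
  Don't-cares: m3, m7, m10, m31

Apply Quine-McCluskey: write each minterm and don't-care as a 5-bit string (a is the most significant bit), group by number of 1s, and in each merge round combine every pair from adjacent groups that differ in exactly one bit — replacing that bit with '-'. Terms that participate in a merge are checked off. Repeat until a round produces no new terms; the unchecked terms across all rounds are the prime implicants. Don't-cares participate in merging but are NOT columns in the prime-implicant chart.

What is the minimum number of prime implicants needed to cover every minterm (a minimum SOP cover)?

[col 0] 00001*, 00011*, 00101*, 00110*, 00111*, 01010, 01100*, 01101*, 10001*, 10010, 10100, 11111
[col 1] -0001, 0-101, 00-01*, 00-11*, 000-1*, 001-1*, 0011-, 0110-
[col 2] 00--1
Prime implicants: -0001, 0-101, 00--1, 0011-, 01010, 0110-, 10010, 10100, 11111
PI chart (minterm → PIs covering it):
  1 | -0001,00--1
  5 | 0-101,00--1
  6 | 0011-  (sole → essential)
  12 | 0110-  (sole → essential)
  13 | 0-101,0110-
  17 | -0001  (sole → essential)
  18 | 10010  (sole → essential)
  20 | 10100  (sole → essential)
Essential prime implicants: -0001, 0011-, 0110-, 10010, 10100
Petrick residual → 0-101
Minimum SOP uses 6 PIs: b'c'd'e + a'cd'e + a'b'cd + a'bcd' + ab'c'de' + ab'cd'e'

6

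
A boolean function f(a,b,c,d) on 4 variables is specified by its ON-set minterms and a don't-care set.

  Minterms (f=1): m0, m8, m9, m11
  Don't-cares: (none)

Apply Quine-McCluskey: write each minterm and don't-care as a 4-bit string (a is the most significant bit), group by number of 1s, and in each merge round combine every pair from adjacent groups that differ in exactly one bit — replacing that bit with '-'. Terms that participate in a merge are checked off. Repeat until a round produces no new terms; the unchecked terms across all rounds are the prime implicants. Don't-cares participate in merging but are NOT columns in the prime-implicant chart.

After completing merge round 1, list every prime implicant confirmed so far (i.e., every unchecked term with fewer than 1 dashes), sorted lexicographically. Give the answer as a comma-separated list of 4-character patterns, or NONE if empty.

size-2^0 implicants → 0000(✓)  1000(✓)  1001(✓)  1011(✓)
size-2^1 implicants → -000  10-1  100-
Unchecked terms (primes): -000, 10-1, 100-

NONE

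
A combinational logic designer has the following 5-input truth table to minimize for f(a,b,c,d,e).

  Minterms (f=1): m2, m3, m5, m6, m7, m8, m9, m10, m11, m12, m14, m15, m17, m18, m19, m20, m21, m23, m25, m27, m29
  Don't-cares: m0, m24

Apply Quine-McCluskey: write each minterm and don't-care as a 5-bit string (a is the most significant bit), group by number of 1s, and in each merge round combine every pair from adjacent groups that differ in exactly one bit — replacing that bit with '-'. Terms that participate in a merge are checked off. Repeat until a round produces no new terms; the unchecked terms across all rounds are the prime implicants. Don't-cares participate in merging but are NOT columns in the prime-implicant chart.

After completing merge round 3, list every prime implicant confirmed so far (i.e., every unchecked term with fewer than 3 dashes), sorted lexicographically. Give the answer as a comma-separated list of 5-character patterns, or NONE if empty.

--011, -0-11, -001-, -01-1, -10-1, -100-, 0-0-0, 01--0, 010--, 1--01, 1-0-1, 10--1, 1010-

[col 0] 00000*, 00010*, 00011*, 00101*, 00110*, 00111*, 01000*, 01001*, 01010*, 01011*, 01100*, 01110*, 01111*, 10001*, 10010*, 10011*, 10100*, 10101*, 10111*, 11000*, 11001*, 11011*, 11101*
[col 1] -0010*, -0011*, -0101*, -0111*, -1000*, -1001*, -1011*, 0-000*, 0-010*, 0-011*, 0-110*, 0-111*, 00-10*, 00-11*, 000-0*, 0001-*, 001-1*, 0011-*, 01-00*, 01-10*, 01-11*, 010-0*, 010-1*, 0100-*, 0101-*, 011-0*, 0111-*, 1-001*, 1-011*, 1-101*, 10-01*, 10-11*, 100-1*, 1001-*, 101-1*, 1010-, 11-01*, 110-1*, 1100-*
[col 2] --011, -0-11, -001-, -01-1, -10-1, -100-, 0--10*, 0--11*, 0-0-0, 0-01-*, 0-11-*, 00-1-*, 01--0, 01-1-*, 010--, 1--01, 1-0-1, 10--1
[col 3] 0--1-
Prime implicants: --011, -0-11, -001-, -01-1, -10-1, -100-, 0--1-, 0-0-0, 01--0, 010--, 1--01, 1-0-1, 10--1, 1010-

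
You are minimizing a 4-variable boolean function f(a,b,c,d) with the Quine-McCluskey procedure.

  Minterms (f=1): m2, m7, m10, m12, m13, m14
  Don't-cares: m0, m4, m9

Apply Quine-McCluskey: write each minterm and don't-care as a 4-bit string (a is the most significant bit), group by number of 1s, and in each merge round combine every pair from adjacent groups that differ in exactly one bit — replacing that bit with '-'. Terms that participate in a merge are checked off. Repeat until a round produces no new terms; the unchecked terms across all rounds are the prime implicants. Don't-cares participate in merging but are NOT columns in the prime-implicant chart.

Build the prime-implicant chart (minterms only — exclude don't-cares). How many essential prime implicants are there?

[col 0] 0000*, 0010*, 0100*, 0111, 1001*, 1010*, 1100*, 1101*, 1110*
[col 1] -010, -100, 0-00, 00-0, 1-01, 1-10, 11-0, 110-
Prime implicants: -010, -100, 0-00, 00-0, 0111, 1-01, 1-10, 11-0, 110-
PI chart (minterm → PIs covering it):
  2 | -010,00-0
  7 | 0111  (sole → essential)
  10 | -010,1-10
  12 | -100,11-0,110-
  13 | 1-01,110-
  14 | 1-10,11-0
Essential prime implicants: 0111

1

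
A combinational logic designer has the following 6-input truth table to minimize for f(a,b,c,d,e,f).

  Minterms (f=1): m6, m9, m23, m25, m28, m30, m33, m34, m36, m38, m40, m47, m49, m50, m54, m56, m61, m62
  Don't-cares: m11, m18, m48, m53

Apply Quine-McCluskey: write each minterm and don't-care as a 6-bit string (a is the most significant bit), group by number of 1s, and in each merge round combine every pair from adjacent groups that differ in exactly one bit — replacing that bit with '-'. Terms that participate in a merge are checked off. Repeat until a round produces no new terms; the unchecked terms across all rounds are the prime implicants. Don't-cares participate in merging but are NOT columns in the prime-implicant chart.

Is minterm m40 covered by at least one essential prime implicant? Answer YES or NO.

YES

[col 0] 000110*, 001001*, 001011*, 010010*, 010111, 011001*, 011100*, 011110*, 100001*, 100010*, 100100*, 100110*, 101000*, 101111, 110000*, 110001*, 110010*, 110101*, 110110*, 111000*, 111101*, 111110*
[col 1] -00110, -10010, -11110, 0-1001, 0010-1, 0111-0, 1-0001, 1-0010*, 1-0110*, 1-1000, 100-10*, 1001-0, 11-000, 11-101, 11-110, 110-01, 110-10*, 1100-0, 11000-
[col 2] 1-0-10
Prime implicants: -00110, -10010, -11110, 0-1001, 0010-1, 010111, 0111-0, 1-0-10, 1-0001, 1-1000, 1001-0, 101111, 11-000, 11-101, 11-110, 110-01, 1100-0, 11000-
PI chart (minterm → PIs covering it):
  6 | -00110  (sole → essential)
  9 | 0-1001,0010-1
  23 | 010111  (sole → essential)
  25 | 0-1001  (sole → essential)
  28 | 0111-0  (sole → essential)
  30 | -11110,0111-0
  33 | 1-0001  (sole → essential)
  34 | 1-0-10  (sole → essential)
  36 | 1001-0  (sole → essential)
  38 | -00110,1-0-10,1001-0
  40 | 1-1000  (sole → essential)
  47 | 101111  (sole → essential)
  49 | 1-0001,110-01,11000-
  50 | -10010,1-0-10,1100-0
  54 | 1-0-10,11-110
  56 | 1-1000,11-000
  61 | 11-101  (sole → essential)
  62 | -11110,11-110
Essential prime implicants: -00110, 0-1001, 010111, 0111-0, 1-0-10, 1-0001, 1-1000, 1001-0, 101111, 11-101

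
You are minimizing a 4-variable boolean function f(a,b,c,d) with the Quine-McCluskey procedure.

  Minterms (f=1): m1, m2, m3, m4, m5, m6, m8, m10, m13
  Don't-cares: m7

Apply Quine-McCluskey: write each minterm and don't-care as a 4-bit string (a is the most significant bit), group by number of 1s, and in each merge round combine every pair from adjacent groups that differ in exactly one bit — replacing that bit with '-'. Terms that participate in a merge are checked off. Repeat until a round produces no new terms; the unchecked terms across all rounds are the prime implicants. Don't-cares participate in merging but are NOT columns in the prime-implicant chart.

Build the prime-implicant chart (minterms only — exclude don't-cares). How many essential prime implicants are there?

[col 0] 0001*, 0010*, 0011*, 0100*, 0101*, 0110*, 0111*, 1000*, 1010*, 1101*
[col 1] -010, -101, 0-01*, 0-10*, 0-11*, 00-1*, 001-*, 01-0*, 01-1*, 010-*, 011-*, 10-0
[col 2] 0--1, 0-1-, 01--
Prime implicants: -010, -101, 0--1, 0-1-, 01--, 10-0
PI chart (minterm → PIs covering it):
  1 | 0--1  (sole → essential)
  2 | -010,0-1-
  3 | 0--1,0-1-
  4 | 01--  (sole → essential)
  5 | -101,0--1,01--
  6 | 0-1-,01--
  8 | 10-0  (sole → essential)
  10 | -010,10-0
  13 | -101  (sole → essential)
Essential prime implicants: -101, 0--1, 01--, 10-0

4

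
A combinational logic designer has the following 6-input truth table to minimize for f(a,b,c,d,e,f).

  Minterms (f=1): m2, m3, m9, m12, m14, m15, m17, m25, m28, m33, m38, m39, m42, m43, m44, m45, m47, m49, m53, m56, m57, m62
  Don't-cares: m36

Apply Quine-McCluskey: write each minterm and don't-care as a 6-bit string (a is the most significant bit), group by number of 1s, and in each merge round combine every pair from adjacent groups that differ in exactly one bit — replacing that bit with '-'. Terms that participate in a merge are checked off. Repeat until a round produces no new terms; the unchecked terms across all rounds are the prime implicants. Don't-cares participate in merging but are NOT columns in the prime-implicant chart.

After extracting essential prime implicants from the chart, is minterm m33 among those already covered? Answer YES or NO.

YES

Round 0: 000010✓ 000011✓ 001001✓ 001100✓ 001110✓ 001111✓ 010001✓ 011001✓ 011100✓ 100001✓ 100100✓ 100110✓ 100111✓ 101010✓ 101011✓ 101100✓ 101101✓ 101111✓ 110001✓ 110101✓ 111000✓ 111001✓ 111110
Round 1: -01100 -01111 -10001✓ -11001✓ 0-1001 0-1100 00001- 0011-0 00111- 01-001✓ 1-0001 10-100 10-111 1001-0 10011- 101-11 10101- 1011-1 10110- 11-001✓ 110-01 11100-
Round 2: -1-001
PIs = {-01100, -01111, -1-001, 0-1001, 0-1100, 00001-, 0011-0, 00111-, 1-0001, 10-100, 10-111, 1001-0, 10011-, 101-11, 10101-, 1011-1, 10110-, 110-01, 11100-, 111110}
Coverage chart:
  m2: 00001- ←essential
  m3: 00001- ←essential
  m9: 0-1001 ←essential
  m12: -01100,0-1100,0011-0
  m14: 0011-0,00111-
  m15: -01111,00111-
  m17: -1-001 ←essential
  m25: -1-001,0-1001
  m28: 0-1100 ←essential
  m33: 1-0001 ←essential
  m38: 1001-0,10011-
  m39: 10-111,10011-
  m42: 10101- ←essential
  m43: 101-11,10101-
  m44: -01100,10-100,10110-
  m45: 1011-1,10110-
  m47: -01111,10-111,101-11,1011-1
  m49: -1-001,1-0001,110-01
  m53: 110-01 ←essential
  m56: 11100- ←essential
  m57: -1-001,11100-
  m62: 111110 ←essential
Essential: -1-001, 0-1001, 0-1100, 00001-, 1-0001, 10101-, 110-01, 11100-, 111110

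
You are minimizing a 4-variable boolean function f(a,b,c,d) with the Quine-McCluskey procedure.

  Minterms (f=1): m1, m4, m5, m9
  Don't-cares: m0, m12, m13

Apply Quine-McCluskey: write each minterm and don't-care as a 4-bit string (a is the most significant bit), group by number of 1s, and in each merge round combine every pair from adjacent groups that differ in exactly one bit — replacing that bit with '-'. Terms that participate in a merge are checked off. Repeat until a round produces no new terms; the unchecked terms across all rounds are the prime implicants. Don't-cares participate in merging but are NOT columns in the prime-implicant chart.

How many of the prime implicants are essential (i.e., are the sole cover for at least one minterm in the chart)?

1

Round 0: 0000✓ 0001✓ 0100✓ 0101✓ 1001✓ 1100✓ 1101✓
Round 1: -001✓ -100✓ -101✓ 0-00✓ 0-01✓ 000-✓ 010-✓ 1-01✓ 110-✓
Round 2: --01 -10- 0-0-
PIs = {--01, -10-, 0-0-}
Coverage chart:
  m1: --01,0-0-
  m4: -10-,0-0-
  m5: --01,-10-,0-0-
  m9: --01 ←essential
Essential: --01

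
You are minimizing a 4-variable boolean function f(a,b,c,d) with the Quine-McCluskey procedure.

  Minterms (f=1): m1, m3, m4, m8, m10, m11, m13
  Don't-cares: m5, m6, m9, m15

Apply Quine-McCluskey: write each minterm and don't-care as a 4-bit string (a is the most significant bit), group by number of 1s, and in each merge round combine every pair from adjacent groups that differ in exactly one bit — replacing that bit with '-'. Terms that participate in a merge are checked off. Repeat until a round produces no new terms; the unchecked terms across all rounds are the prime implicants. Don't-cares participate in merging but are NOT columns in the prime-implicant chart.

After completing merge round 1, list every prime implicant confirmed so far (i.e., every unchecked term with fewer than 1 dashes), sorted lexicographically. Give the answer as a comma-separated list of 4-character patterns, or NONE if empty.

NONE

Round 0: 0001✓ 0011✓ 0100✓ 0101✓ 0110✓ 1000✓ 1001✓ 1010✓ 1011✓ 1101✓ 1111✓
Round 1: -001✓ -011✓ -101✓ 0-01✓ 00-1✓ 01-0 010- 1-01✓ 1-11✓ 10-0✓ 10-1✓ 100-✓ 101-✓ 11-1✓
Round 2: --01 -0-1 1--1 10--
PIs = {--01, -0-1, 01-0, 010-, 1--1, 10--}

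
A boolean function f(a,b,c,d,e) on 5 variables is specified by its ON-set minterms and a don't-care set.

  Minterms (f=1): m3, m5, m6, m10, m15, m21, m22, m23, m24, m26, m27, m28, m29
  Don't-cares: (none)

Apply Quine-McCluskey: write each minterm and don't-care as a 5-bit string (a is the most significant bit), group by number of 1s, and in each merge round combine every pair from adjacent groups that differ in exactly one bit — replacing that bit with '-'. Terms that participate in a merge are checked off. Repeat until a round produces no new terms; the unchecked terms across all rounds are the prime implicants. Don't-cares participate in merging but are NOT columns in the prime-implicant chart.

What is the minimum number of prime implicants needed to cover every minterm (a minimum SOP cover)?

size-2^0 implicants → 00011  00101(✓)  00110(✓)  01010(✓)  01111  10101(✓)  10110(✓)  10111(✓)  11000(✓)  11010(✓)  11011(✓)  11100(✓)  11101(✓)
size-2^1 implicants → -0101  -0110  -1010  1-101  101-1  1011-  11-00  110-0  1101-  1110-
Unchecked terms (primes): -0101, -0110, -1010, 00011, 01111, 1-101, 101-1, 1011-, 11-00, 110-0, 1101-, 1110-
Minterm coverage:
  m3 ⊆ 00011 [E]
  m5 ⊆ -0101 [E]
  m6 ⊆ -0110 [E]
  m10 ⊆ -1010 [E]
  m15 ⊆ 01111 [E]
  m21 ⊆ -0101,1-101,101-1
  m22 ⊆ -0110,1011-
  m23 ⊆ 101-1,1011-
  m24 ⊆ 11-00,110-0
  m26 ⊆ -1010,110-0,1101-
  m27 ⊆ 1101- [E]
  m28 ⊆ 11-00,1110-
  m29 ⊆ 1-101,1110-
E = {-0101, -0110, -1010, 00011, 01111, 1101-}
Petrick residual → 1-101, 101-1, 11-00
Cover = b'cd'e + b'cde' + bc'de' + a'b'c'de + a'bcde + acd'e + ab'ce + abd'e' + abc'd  |cover|=9

9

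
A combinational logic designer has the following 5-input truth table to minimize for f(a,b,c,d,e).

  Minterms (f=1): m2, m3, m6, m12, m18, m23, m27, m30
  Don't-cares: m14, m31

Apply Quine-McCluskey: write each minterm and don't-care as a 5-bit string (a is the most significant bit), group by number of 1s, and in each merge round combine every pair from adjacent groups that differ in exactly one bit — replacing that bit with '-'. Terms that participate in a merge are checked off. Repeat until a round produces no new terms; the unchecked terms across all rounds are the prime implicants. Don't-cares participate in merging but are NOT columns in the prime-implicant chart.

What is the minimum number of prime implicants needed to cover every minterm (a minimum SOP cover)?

size-2^0 implicants → 00010(✓)  00011(✓)  00110(✓)  01100(✓)  01110(✓)  10010(✓)  10111(✓)  11011(✓)  11110(✓)  11111(✓)
size-2^1 implicants → -0010  -1110  0-110  00-10  0001-  011-0  1-111  11-11  1111-
Unchecked terms (primes): -0010, -1110, 0-110, 00-10, 0001-, 011-0, 1-111, 11-11, 1111-
Minterm coverage:
  m2 ⊆ -0010,00-10,0001-
  m3 ⊆ 0001- [E]
  m6 ⊆ 0-110,00-10
  m12 ⊆ 011-0 [E]
  m18 ⊆ -0010 [E]
  m23 ⊆ 1-111 [E]
  m27 ⊆ 11-11 [E]
  m30 ⊆ -1110,1111-
E = {-0010, 0001-, 011-0, 1-111, 11-11}
Petrick residual → -1110, 0-110
Cover = b'c'de' + bcde' + a'cde' + a'b'c'd + a'bce' + acde + abde  |cover|=7

7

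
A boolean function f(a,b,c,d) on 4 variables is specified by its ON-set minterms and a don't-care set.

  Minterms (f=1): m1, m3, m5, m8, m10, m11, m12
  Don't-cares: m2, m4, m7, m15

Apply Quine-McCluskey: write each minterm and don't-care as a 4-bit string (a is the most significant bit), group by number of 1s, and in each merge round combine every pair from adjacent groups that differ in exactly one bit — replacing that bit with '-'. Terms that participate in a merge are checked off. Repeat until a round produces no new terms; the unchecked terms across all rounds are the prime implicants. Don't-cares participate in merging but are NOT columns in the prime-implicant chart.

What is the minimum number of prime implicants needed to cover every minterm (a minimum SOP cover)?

size-2^0 implicants → 0001(✓)  0010(✓)  0011(✓)  0100(✓)  0101(✓)  0111(✓)  1000(✓)  1010(✓)  1011(✓)  1100(✓)  1111(✓)
size-2^1 implicants → -010(✓)  -011(✓)  -100  -111(✓)  0-01(✓)  0-11(✓)  00-1(✓)  001-(✓)  01-1(✓)  010-  1-00  1-11(✓)  10-0  101-(✓)
size-2^2 implicants → --11  -01-  0--1
Unchecked terms (primes): --11, -01-, -100, 0--1, 010-, 1-00, 10-0
Minterm coverage:
  m1 ⊆ 0--1 [E]
  m3 ⊆ --11,-01-,0--1
  m5 ⊆ 0--1,010-
  m8 ⊆ 1-00,10-0
  m10 ⊆ -01-,10-0
  m11 ⊆ --11,-01-
  m12 ⊆ -100,1-00
E = {0--1}
Petrick residual → -01-, 1-00
Cover = b'c + a'd + ac'd'  |cover|=3

3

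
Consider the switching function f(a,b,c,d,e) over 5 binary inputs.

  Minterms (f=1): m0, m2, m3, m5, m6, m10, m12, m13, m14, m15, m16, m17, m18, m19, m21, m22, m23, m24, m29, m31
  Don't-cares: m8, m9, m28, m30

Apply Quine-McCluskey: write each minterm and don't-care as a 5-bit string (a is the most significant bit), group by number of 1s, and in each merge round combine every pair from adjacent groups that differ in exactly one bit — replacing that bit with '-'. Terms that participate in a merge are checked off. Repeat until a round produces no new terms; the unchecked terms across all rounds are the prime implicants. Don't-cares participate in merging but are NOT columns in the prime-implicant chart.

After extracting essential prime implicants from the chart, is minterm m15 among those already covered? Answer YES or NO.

YES

size-2^0 implicants → 00000(✓)  00010(✓)  00011(✓)  00101(✓)  00110(✓)  01000(✓)  01001(✓)  01010(✓)  01100(✓)  01101(✓)  01110(✓)  01111(✓)  10000(✓)  10001(✓)  10010(✓)  10011(✓)  10101(✓)  10110(✓)  10111(✓)  11000(✓)  11100(✓)  11101(✓)  11110(✓)  11111(✓)
size-2^1 implicants → -0000(✓)  -0010(✓)  -0011(✓)  -0101(✓)  -0110(✓)  -1000(✓)  -1100(✓)  -1101(✓)  -1110(✓)  -1111(✓)  0-000(✓)  0-010(✓)  0-101(✓)  0-110(✓)  00-10(✓)  000-0(✓)  0001-(✓)  01-00(✓)  01-01(✓)  01-10(✓)  010-0(✓)  0100-(✓)  011-0(✓)  011-1(✓)  0110-(✓)  0111-(✓)  1-000(✓)  1-101(✓)  1-110(✓)  1-111(✓)  10-01(✓)  10-10(✓)  10-11(✓)  100-0(✓)  100-1(✓)  1000-(✓)  1001-(✓)  101-1(✓)  1011-(✓)  11-00(✓)  111-0(✓)  111-1(✓)  1110-(✓)  1111-(✓)
size-2^2 implicants → --000  --101  --110  -0-10  -00-0  -001-  -1-00  -11-0(✓)  -11-1(✓)  -110-(✓)  -111-(✓)  0--10  0-0-0  01--0  01-0-  011--(✓)  1-1-1  1-11-  10--1  10-1-  100--  111--(✓)
size-2^3 implicants → -11--
Unchecked terms (primes): --000, --101, --110, -0-10, -00-0, -001-, -1-00, -11--, 0--10, 0-0-0, 01--0, 01-0-, 1-1-1, 1-11-, 10--1, 10-1-, 100--
Minterm coverage:
  m0 ⊆ --000,-00-0,0-0-0
  m2 ⊆ -0-10,-00-0,-001-,0--10,0-0-0
  m3 ⊆ -001- [E]
  m5 ⊆ --101 [E]
  m6 ⊆ --110,-0-10,0--10
  m10 ⊆ 0--10,0-0-0,01--0
  m12 ⊆ -1-00,-11--,01--0,01-0-
  m13 ⊆ --101,-11--,01-0-
  m14 ⊆ --110,-11--,0--10,01--0
  m15 ⊆ -11-- [E]
  m16 ⊆ --000,-00-0,100--
  m17 ⊆ 10--1,100--
  m18 ⊆ -0-10,-00-0,-001-,10-1-,100--
  m19 ⊆ -001-,10--1,10-1-,100--
  m21 ⊆ --101,1-1-1,10--1
  m22 ⊆ --110,-0-10,1-11-,10-1-
  m23 ⊆ 1-1-1,1-11-,10--1,10-1-
  m24 ⊆ --000,-1-00
  m29 ⊆ --101,-11--,1-1-1
  m31 ⊆ -11--,1-1-1,1-11-
E = {--101, -001-, -11--}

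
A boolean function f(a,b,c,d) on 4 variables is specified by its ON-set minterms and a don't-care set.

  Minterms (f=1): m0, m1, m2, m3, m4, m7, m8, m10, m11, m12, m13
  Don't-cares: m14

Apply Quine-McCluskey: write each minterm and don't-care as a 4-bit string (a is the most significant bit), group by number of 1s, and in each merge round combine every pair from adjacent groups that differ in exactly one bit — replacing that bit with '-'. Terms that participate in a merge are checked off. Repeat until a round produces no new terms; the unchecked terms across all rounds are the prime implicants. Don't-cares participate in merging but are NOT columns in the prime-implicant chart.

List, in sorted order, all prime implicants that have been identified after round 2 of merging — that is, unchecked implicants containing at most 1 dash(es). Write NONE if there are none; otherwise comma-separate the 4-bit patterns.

size-2^0 implicants → 0000(✓)  0001(✓)  0010(✓)  0011(✓)  0100(✓)  0111(✓)  1000(✓)  1010(✓)  1011(✓)  1100(✓)  1101(✓)  1110(✓)
size-2^1 implicants → -000(✓)  -010(✓)  -011(✓)  -100(✓)  0-00(✓)  0-11  00-0(✓)  00-1(✓)  000-(✓)  001-(✓)  1-00(✓)  1-10(✓)  10-0(✓)  101-(✓)  11-0(✓)  110-
size-2^2 implicants → --00  -0-0  -01-  00--  1--0
Unchecked terms (primes): --00, -0-0, -01-, 0-11, 00--, 1--0, 110-

0-11, 110-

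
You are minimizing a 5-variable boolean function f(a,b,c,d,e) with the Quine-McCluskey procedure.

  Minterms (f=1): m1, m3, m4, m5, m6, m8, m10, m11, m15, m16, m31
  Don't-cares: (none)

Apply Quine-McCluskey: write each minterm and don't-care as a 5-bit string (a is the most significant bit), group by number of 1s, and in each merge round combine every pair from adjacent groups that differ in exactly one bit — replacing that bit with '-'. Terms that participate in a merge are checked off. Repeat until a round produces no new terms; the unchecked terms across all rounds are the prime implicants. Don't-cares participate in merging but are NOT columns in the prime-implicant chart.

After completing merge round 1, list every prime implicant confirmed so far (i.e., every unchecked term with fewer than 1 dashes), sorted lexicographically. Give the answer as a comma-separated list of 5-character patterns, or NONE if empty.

[col 0] 00001*, 00011*, 00100*, 00101*, 00110*, 01000*, 01010*, 01011*, 01111*, 10000, 11111*
[col 1] -1111, 0-011, 00-01, 000-1, 001-0, 0010-, 01-11, 010-0, 0101-
Prime implicants: -1111, 0-011, 00-01, 000-1, 001-0, 0010-, 01-11, 010-0, 0101-, 10000

10000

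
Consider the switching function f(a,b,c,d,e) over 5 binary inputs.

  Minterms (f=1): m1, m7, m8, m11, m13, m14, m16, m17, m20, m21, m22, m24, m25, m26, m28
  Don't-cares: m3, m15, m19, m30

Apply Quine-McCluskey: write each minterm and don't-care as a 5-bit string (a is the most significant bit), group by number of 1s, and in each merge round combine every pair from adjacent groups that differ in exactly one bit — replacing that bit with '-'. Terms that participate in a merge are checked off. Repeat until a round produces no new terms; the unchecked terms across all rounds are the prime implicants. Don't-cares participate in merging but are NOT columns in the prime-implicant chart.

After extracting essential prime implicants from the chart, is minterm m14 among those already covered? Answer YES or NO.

NO

[col 0] 00001*, 00011*, 00111*, 01000*, 01011*, 01101*, 01110*, 01111*, 10000*, 10001*, 10011*, 10100*, 10101*, 10110*, 11000*, 11001*, 11010*, 11100*, 11110*
[col 1] -0001*, -0011*, -1000, -1110, 0-011*, 0-111*, 00-11*, 000-1*, 01-11*, 011-1, 0111-, 1-000*, 1-001*, 1-100*, 1-110*, 10-00*, 10-01*, 100-1*, 1000-*, 101-0*, 1010-*, 11-00*, 11-10*, 110-0*, 1100-*, 111-0*
[col 2] -00-1, 0--11, 1--00, 1-00-, 1-1-0, 10-0-, 11--0
Prime implicants: -00-1, -1000, -1110, 0--11, 011-1, 0111-, 1--00, 1-00-, 1-1-0, 10-0-, 11--0
PI chart (minterm → PIs covering it):
  1 | -00-1  (sole → essential)
  7 | 0--11  (sole → essential)
  8 | -1000  (sole → essential)
  11 | 0--11  (sole → essential)
  13 | 011-1  (sole → essential)
  14 | -1110,0111-
  16 | 1--00,1-00-,10-0-
  17 | -00-1,1-00-,10-0-
  20 | 1--00,1-1-0,10-0-
  21 | 10-0-  (sole → essential)
  22 | 1-1-0  (sole → essential)
  24 | -1000,1--00,1-00-,11--0
  25 | 1-00-  (sole → essential)
  26 | 11--0  (sole → essential)
  28 | 1--00,1-1-0,11--0
Essential prime implicants: -00-1, -1000, 0--11, 011-1, 1-00-, 1-1-0, 10-0-, 11--0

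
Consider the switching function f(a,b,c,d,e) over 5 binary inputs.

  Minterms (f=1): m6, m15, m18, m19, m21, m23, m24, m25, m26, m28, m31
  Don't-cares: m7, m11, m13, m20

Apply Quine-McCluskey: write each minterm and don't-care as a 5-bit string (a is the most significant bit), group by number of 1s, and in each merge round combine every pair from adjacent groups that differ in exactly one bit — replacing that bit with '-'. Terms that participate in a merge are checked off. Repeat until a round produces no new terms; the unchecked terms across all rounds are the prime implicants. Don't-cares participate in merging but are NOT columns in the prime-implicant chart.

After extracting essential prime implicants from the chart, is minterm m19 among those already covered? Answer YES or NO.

NO

Round 0: 00110✓ 00111✓ 01011✓ 01101✓ 01111✓ 10010✓ 10011✓ 10100✓ 10101✓ 10111✓ 11000✓ 11001✓ 11010✓ 11100✓ 11111✓
Round 1: -0111✓ -1111✓ 0-111✓ 0011- 01-11 011-1 1-010 1-100 1-111✓ 10-11 1001- 101-1 1010- 11-00 110-0 1100-
Round 2: --111
PIs = {--111, 0011-, 01-11, 011-1, 1-010, 1-100, 10-11, 1001-, 101-1, 1010-, 11-00, 110-0, 1100-}
Coverage chart:
  m6: 0011- ←essential
  m15: --111,01-11,011-1
  m18: 1-010,1001-
  m19: 10-11,1001-
  m21: 101-1,1010-
  m23: --111,10-11,101-1
  m24: 11-00,110-0,1100-
  m25: 1100- ←essential
  m26: 1-010,110-0
  m28: 1-100,11-00
  m31: --111 ←essential
Essential: --111, 0011-, 1100-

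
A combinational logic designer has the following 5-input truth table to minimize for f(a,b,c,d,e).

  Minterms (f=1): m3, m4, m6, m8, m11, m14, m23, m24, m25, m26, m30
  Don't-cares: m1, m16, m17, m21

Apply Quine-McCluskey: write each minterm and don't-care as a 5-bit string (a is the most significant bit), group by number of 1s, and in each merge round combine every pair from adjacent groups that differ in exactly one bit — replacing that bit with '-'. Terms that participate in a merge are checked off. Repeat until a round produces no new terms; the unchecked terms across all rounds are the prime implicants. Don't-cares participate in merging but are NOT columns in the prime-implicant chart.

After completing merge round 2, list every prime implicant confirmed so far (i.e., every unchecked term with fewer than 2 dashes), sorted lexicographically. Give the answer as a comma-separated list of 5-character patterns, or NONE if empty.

[col 0] 00001*, 00011*, 00100*, 00110*, 01000*, 01011*, 01110*, 10000*, 10001*, 10101*, 10111*, 11000*, 11001*, 11010*, 11110*
[col 1] -0001, -1000, -1110, 0-011, 0-110, 000-1, 001-0, 1-000*, 1-001*, 10-01, 1000-*, 101-1, 11-10, 110-0, 1100-*
[col 2] 1-00-
Prime implicants: -0001, -1000, -1110, 0-011, 0-110, 000-1, 001-0, 1-00-, 10-01, 101-1, 11-10, 110-0

-0001, -1000, -1110, 0-011, 0-110, 000-1, 001-0, 10-01, 101-1, 11-10, 110-0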